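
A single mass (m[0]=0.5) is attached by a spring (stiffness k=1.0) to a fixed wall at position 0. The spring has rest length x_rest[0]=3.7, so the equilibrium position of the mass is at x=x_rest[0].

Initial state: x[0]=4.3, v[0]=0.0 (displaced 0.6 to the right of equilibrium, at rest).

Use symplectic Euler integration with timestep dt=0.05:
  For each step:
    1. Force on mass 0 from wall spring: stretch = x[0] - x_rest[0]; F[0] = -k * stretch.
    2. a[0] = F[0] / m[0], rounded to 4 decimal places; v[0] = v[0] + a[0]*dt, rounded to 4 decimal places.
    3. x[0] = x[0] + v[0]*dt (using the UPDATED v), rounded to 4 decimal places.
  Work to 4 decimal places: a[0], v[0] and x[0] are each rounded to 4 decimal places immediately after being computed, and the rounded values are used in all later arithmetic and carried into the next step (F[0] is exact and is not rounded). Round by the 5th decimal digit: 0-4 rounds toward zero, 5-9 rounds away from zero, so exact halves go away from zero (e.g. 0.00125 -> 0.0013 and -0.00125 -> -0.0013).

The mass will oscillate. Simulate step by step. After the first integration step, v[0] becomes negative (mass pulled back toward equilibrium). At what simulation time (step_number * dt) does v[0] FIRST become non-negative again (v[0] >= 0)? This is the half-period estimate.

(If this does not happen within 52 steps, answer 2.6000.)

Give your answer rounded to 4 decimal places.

Step 0: x=[4.3000] v=[0.0000]
Step 1: x=[4.2970] v=[-0.0600]
Step 2: x=[4.2910] v=[-0.1197]
Step 3: x=[4.2821] v=[-0.1788]
Step 4: x=[4.2703] v=[-0.2370]
Step 5: x=[4.2556] v=[-0.2940]
Step 6: x=[4.2381] v=[-0.3496]
Step 7: x=[4.2179] v=[-0.4034]
Step 8: x=[4.1951] v=[-0.4552]
Step 9: x=[4.1699] v=[-0.5047]
Step 10: x=[4.1423] v=[-0.5517]
Step 11: x=[4.1125] v=[-0.5959]
Step 12: x=[4.0806] v=[-0.6372]
Step 13: x=[4.0468] v=[-0.6753]
Step 14: x=[4.0113] v=[-0.7100]
Step 15: x=[3.9742] v=[-0.7411]
Step 16: x=[3.9358] v=[-0.7685]
Step 17: x=[3.8962] v=[-0.7921]
Step 18: x=[3.8556] v=[-0.8117]
Step 19: x=[3.8142] v=[-0.8273]
Step 20: x=[3.7723] v=[-0.8387]
Step 21: x=[3.7300] v=[-0.8459]
Step 22: x=[3.6876] v=[-0.8489]
Step 23: x=[3.6452] v=[-0.8477]
Step 24: x=[3.6031] v=[-0.8422]
Step 25: x=[3.5615] v=[-0.8325]
Step 26: x=[3.5206] v=[-0.8187]
Step 27: x=[3.4806] v=[-0.8008]
Step 28: x=[3.4417] v=[-0.7789]
Step 29: x=[3.4040] v=[-0.7531]
Step 30: x=[3.3678] v=[-0.7235]
Step 31: x=[3.3333] v=[-0.6903]
Step 32: x=[3.3006] v=[-0.6536]
Step 33: x=[3.2699] v=[-0.6137]
Step 34: x=[3.2414] v=[-0.5707]
Step 35: x=[3.2152] v=[-0.5248]
Step 36: x=[3.1914] v=[-0.4763]
Step 37: x=[3.1701] v=[-0.4254]
Step 38: x=[3.1515] v=[-0.3724]
Step 39: x=[3.1356] v=[-0.3176]
Step 40: x=[3.1225] v=[-0.2612]
Step 41: x=[3.1123] v=[-0.2035]
Step 42: x=[3.1051] v=[-0.1447]
Step 43: x=[3.1008] v=[-0.0852]
Step 44: x=[3.0995] v=[-0.0253]
Step 45: x=[3.1012] v=[0.0348]
First v>=0 after going negative at step 45, time=2.2500

Answer: 2.2500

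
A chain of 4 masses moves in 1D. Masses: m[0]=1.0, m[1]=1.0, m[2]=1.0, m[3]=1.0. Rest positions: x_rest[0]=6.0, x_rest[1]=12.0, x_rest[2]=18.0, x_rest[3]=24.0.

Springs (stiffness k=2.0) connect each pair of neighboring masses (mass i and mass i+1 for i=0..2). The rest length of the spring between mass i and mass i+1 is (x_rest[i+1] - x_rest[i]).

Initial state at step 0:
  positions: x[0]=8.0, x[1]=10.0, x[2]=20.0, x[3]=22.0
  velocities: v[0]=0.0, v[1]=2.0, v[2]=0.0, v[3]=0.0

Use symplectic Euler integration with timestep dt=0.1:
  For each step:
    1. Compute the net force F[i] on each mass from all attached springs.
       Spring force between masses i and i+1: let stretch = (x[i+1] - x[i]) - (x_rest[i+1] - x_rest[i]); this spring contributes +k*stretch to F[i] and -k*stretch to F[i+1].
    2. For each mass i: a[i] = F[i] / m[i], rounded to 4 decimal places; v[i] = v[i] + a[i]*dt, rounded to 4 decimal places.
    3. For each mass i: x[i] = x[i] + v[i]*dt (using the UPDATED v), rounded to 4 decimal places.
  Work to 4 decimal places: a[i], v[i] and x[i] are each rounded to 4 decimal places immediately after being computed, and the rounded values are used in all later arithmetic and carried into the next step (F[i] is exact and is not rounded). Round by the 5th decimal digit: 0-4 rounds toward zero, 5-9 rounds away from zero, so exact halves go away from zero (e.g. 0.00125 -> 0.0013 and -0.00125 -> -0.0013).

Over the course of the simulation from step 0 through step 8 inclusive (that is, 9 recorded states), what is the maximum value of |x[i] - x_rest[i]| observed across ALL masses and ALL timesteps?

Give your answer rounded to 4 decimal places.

Step 0: x=[8.0000 10.0000 20.0000 22.0000] v=[0.0000 2.0000 0.0000 0.0000]
Step 1: x=[7.9200 10.3600 19.8400 22.0800] v=[-0.8000 3.6000 -1.6000 0.8000]
Step 2: x=[7.7688 10.8608 19.5352 22.2352] v=[-1.5120 5.0080 -3.0480 1.5520]
Step 3: x=[7.5594 11.4733 19.1109 22.4564] v=[-2.0936 6.1245 -4.2429 2.2120]
Step 4: x=[7.3083 12.1602 18.6008 22.7307] v=[-2.5108 6.8692 -5.1013 2.7429]
Step 5: x=[7.0343 12.8789 18.0445 23.0424] v=[-2.7404 7.1869 -5.5634 3.1169]
Step 6: x=[6.7572 13.5840 17.4848 23.3741] v=[-2.7715 7.0511 -5.5969 3.3173]
Step 7: x=[6.4966 14.2306 16.9649 23.7080] v=[-2.6061 6.4659 -5.1992 3.3394]
Step 8: x=[6.2707 14.7772 16.5252 24.0271] v=[-2.2593 5.4660 -4.3974 3.1908]
Max displacement = 2.7772

Answer: 2.7772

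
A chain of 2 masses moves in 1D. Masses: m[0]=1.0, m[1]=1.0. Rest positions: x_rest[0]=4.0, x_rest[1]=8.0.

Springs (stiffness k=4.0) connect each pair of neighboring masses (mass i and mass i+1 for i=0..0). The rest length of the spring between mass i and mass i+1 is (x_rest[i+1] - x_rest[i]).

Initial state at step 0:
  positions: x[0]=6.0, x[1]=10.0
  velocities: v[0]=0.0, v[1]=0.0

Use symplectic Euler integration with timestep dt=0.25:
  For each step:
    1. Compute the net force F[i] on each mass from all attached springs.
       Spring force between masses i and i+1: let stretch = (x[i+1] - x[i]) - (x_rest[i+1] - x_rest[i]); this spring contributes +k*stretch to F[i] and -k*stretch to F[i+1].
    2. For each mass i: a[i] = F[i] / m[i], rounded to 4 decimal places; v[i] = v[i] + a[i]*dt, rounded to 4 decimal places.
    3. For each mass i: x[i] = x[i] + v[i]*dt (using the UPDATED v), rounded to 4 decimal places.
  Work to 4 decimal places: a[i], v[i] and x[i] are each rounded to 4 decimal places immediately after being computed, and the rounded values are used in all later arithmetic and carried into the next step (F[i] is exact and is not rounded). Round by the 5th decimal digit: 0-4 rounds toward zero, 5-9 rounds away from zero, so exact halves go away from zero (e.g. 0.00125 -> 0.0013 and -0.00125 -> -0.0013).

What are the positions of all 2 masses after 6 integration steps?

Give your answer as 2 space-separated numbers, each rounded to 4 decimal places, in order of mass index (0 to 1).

Step 0: x=[6.0000 10.0000] v=[0.0000 0.0000]
Step 1: x=[6.0000 10.0000] v=[0.0000 0.0000]
Step 2: x=[6.0000 10.0000] v=[0.0000 0.0000]
Step 3: x=[6.0000 10.0000] v=[0.0000 0.0000]
Step 4: x=[6.0000 10.0000] v=[0.0000 0.0000]
Step 5: x=[6.0000 10.0000] v=[0.0000 0.0000]
Step 6: x=[6.0000 10.0000] v=[0.0000 0.0000]

Answer: 6.0000 10.0000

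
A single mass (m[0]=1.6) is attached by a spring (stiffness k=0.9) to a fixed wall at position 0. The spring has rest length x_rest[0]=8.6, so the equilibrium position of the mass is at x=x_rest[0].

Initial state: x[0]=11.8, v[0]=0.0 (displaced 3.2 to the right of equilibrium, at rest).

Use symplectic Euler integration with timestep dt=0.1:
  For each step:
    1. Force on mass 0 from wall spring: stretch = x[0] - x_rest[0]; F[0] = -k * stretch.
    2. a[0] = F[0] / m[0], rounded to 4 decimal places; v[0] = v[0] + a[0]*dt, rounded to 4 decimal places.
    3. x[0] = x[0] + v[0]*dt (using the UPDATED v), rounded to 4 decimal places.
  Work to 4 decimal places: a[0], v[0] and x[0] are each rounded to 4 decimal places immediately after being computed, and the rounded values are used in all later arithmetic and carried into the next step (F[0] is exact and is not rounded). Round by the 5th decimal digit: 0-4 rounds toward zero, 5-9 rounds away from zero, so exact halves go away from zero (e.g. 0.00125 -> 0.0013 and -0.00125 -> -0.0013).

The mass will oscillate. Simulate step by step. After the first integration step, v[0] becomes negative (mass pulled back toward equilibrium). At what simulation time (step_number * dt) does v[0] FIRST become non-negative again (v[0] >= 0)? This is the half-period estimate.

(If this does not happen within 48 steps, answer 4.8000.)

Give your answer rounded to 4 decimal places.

Step 0: x=[11.8000] v=[0.0000]
Step 1: x=[11.7820] v=[-0.1800]
Step 2: x=[11.7461] v=[-0.3590]
Step 3: x=[11.6925] v=[-0.5360]
Step 4: x=[11.6215] v=[-0.7100]
Step 5: x=[11.5335] v=[-0.8800]
Step 6: x=[11.4290] v=[-1.0450]
Step 7: x=[11.3086] v=[-1.2041]
Step 8: x=[11.1730] v=[-1.3565]
Step 9: x=[11.0229] v=[-1.5012]
Step 10: x=[10.8592] v=[-1.6375]
Step 11: x=[10.6827] v=[-1.7646]
Step 12: x=[10.4945] v=[-1.8818]
Step 13: x=[10.2957] v=[-1.9884]
Step 14: x=[10.0873] v=[-2.0838]
Step 15: x=[9.8706] v=[-2.1675]
Step 16: x=[9.6467] v=[-2.2390]
Step 17: x=[9.4169] v=[-2.2979]
Step 18: x=[9.1825] v=[-2.3439]
Step 19: x=[8.9448] v=[-2.3767]
Step 20: x=[8.7052] v=[-2.3961]
Step 21: x=[8.4650] v=[-2.4020]
Step 22: x=[8.2256] v=[-2.3944]
Step 23: x=[7.9883] v=[-2.3733]
Step 24: x=[7.7544] v=[-2.3389]
Step 25: x=[7.5253] v=[-2.2913]
Step 26: x=[7.3022] v=[-2.2309]
Step 27: x=[7.0864] v=[-2.1579]
Step 28: x=[6.8791] v=[-2.0728]
Step 29: x=[6.6815] v=[-1.9760]
Step 30: x=[6.4947] v=[-1.8681]
Step 31: x=[6.3197] v=[-1.7497]
Step 32: x=[6.1576] v=[-1.6214]
Step 33: x=[6.0092] v=[-1.4840]
Step 34: x=[5.8754] v=[-1.3383]
Step 35: x=[5.7569] v=[-1.1850]
Step 36: x=[5.6544] v=[-1.0251]
Step 37: x=[5.5685] v=[-0.8594]
Step 38: x=[5.4996] v=[-0.6889]
Step 39: x=[5.4482] v=[-0.5145]
Step 40: x=[5.4145] v=[-0.3372]
Step 41: x=[5.3987] v=[-0.1580]
Step 42: x=[5.4009] v=[0.0221]
First v>=0 after going negative at step 42, time=4.2000

Answer: 4.2000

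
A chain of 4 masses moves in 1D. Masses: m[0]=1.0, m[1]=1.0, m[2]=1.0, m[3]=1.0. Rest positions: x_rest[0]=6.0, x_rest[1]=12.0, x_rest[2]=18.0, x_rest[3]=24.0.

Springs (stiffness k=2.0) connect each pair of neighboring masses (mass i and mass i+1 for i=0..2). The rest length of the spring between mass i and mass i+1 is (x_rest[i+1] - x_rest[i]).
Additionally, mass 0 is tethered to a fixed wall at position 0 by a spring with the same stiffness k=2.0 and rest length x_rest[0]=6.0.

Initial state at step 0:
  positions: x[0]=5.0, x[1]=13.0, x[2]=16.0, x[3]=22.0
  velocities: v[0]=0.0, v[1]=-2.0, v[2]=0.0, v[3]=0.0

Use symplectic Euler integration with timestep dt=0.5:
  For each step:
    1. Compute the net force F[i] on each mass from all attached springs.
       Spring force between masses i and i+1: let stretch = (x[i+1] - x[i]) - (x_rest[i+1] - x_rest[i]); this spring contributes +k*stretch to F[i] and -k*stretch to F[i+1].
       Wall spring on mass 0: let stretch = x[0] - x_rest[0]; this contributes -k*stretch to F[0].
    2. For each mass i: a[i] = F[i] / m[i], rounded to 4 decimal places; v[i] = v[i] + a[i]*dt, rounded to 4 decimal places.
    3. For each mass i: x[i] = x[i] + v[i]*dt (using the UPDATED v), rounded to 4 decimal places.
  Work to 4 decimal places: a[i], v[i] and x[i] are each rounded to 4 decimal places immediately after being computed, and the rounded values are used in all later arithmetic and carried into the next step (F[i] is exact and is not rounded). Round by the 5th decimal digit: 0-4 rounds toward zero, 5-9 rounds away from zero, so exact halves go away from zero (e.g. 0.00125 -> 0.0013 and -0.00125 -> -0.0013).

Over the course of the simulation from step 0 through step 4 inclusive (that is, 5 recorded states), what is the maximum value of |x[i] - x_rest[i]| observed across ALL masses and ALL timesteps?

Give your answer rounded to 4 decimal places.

Answer: 3.5000

Derivation:
Step 0: x=[5.0000 13.0000 16.0000 22.0000] v=[0.0000 -2.0000 0.0000 0.0000]
Step 1: x=[6.5000 9.5000 17.5000 22.0000] v=[3.0000 -7.0000 3.0000 0.0000]
Step 2: x=[6.2500 8.5000 17.2500 22.7500] v=[-0.5000 -2.0000 -0.5000 1.5000]
Step 3: x=[4.0000 10.7500 15.3750 23.7500] v=[-4.5000 4.5000 -3.7500 2.0000]
Step 4: x=[3.1250 11.9375 15.3750 23.5625] v=[-1.7500 2.3750 0.0000 -0.3750]
Max displacement = 3.5000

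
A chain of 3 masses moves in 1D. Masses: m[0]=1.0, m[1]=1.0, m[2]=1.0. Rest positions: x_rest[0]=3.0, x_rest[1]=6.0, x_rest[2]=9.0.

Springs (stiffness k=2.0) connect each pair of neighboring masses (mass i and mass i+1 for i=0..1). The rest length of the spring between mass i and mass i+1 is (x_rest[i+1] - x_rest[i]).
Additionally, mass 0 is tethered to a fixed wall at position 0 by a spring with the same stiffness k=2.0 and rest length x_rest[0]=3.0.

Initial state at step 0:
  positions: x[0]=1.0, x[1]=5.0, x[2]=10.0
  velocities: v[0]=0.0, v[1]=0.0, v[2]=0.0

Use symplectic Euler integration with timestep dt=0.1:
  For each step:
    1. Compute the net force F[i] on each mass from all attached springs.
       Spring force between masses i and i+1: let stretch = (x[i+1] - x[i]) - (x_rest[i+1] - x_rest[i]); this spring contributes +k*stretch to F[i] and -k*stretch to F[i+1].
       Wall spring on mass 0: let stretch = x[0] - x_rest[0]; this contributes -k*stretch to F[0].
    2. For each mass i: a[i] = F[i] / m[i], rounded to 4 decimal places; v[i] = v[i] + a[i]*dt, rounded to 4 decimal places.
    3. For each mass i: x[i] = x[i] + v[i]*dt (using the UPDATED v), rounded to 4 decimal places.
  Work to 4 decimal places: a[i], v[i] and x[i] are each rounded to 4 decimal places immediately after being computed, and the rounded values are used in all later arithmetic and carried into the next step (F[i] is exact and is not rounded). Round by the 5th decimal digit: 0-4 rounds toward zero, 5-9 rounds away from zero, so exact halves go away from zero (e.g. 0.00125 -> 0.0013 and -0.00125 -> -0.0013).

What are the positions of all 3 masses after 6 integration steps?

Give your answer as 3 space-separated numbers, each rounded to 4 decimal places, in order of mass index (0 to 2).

Answer: 2.1259 5.3920 9.2413

Derivation:
Step 0: x=[1.0000 5.0000 10.0000] v=[0.0000 0.0000 0.0000]
Step 1: x=[1.0600 5.0200 9.9600] v=[0.6000 0.2000 -0.4000]
Step 2: x=[1.1780 5.0596 9.8812] v=[1.1800 0.3960 -0.7880]
Step 3: x=[1.3501 5.1180 9.7660] v=[1.7207 0.5840 -1.1523]
Step 4: x=[1.5705 5.1940 9.6178] v=[2.2043 0.7600 -1.4819]
Step 5: x=[1.8320 5.2860 9.4411] v=[2.6149 0.9201 -1.7667]
Step 6: x=[2.1259 5.3920 9.2413] v=[2.9393 1.0603 -1.9977]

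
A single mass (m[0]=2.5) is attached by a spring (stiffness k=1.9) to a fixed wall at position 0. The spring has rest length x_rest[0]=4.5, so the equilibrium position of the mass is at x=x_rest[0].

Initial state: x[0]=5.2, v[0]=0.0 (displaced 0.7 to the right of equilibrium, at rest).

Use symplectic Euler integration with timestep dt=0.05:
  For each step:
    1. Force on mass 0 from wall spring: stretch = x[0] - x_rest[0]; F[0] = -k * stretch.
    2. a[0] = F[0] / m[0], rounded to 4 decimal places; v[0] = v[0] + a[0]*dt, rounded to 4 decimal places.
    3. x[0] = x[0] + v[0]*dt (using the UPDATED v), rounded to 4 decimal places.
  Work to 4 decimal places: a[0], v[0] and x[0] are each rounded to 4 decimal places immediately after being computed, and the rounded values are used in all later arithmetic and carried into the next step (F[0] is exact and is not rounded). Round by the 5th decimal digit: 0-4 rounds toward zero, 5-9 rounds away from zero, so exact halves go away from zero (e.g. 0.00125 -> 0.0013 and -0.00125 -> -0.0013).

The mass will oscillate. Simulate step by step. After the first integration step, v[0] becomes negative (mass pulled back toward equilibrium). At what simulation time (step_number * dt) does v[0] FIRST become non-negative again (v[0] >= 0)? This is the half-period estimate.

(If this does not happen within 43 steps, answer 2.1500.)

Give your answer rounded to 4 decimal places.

Step 0: x=[5.2000] v=[0.0000]
Step 1: x=[5.1987] v=[-0.0266]
Step 2: x=[5.1960] v=[-0.0532]
Step 3: x=[5.1920] v=[-0.0797]
Step 4: x=[5.1867] v=[-0.1060]
Step 5: x=[5.1801] v=[-0.1321]
Step 6: x=[5.1722] v=[-0.1579]
Step 7: x=[5.1630] v=[-0.1834]
Step 8: x=[5.1526] v=[-0.2086]
Step 9: x=[5.1409] v=[-0.2334]
Step 10: x=[5.1280] v=[-0.2578]
Step 11: x=[5.1139] v=[-0.2817]
Step 12: x=[5.0987] v=[-0.3050]
Step 13: x=[5.0823] v=[-0.3278]
Step 14: x=[5.0648] v=[-0.3499]
Step 15: x=[5.0462] v=[-0.3714]
Step 16: x=[5.0266] v=[-0.3922]
Step 17: x=[5.0060] v=[-0.4122]
Step 18: x=[4.9844] v=[-0.4314]
Step 19: x=[4.9619] v=[-0.4498]
Step 20: x=[4.9385] v=[-0.4674]
Step 21: x=[4.9143] v=[-0.4841]
Step 22: x=[4.8893] v=[-0.4998]
Step 23: x=[4.8636] v=[-0.5146]
Step 24: x=[4.8372] v=[-0.5284]
Step 25: x=[4.8101] v=[-0.5412]
Step 26: x=[4.7825] v=[-0.5530]
Step 27: x=[4.7543] v=[-0.5637]
Step 28: x=[4.7256] v=[-0.5734]
Step 29: x=[4.6965] v=[-0.5820]
Step 30: x=[4.6670] v=[-0.5895]
Step 31: x=[4.6372] v=[-0.5958]
Step 32: x=[4.6072] v=[-0.6010]
Step 33: x=[4.5769] v=[-0.6051]
Step 34: x=[4.5465] v=[-0.6080]
Step 35: x=[4.5160] v=[-0.6098]
Step 36: x=[4.4855] v=[-0.6104]
Step 37: x=[4.4550] v=[-0.6099]
Step 38: x=[4.4246] v=[-0.6082]
Step 39: x=[4.3943] v=[-0.6053]
Step 40: x=[4.3642] v=[-0.6013]
Step 41: x=[4.3344] v=[-0.5961]
Step 42: x=[4.3049] v=[-0.5898]
Step 43: x=[4.2758] v=[-0.5824]
v[0] did not become non-negative within 43 steps; using fallback time=2.1500

Answer: 2.1500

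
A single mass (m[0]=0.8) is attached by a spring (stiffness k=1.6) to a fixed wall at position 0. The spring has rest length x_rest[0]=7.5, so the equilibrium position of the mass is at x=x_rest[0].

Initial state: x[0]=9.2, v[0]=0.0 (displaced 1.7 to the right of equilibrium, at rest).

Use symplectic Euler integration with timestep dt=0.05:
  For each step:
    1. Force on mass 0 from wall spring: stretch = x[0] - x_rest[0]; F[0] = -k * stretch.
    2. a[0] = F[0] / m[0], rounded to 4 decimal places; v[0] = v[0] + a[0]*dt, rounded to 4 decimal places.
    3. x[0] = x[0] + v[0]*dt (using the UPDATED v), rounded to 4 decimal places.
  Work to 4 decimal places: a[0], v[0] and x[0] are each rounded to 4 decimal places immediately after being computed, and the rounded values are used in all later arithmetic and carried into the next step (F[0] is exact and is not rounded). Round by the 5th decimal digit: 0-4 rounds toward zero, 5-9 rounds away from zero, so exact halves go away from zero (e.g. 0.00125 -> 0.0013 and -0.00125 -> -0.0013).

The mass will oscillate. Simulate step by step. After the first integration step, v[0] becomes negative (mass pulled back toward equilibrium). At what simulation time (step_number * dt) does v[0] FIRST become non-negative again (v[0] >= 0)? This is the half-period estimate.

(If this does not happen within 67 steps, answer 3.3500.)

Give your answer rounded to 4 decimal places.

Answer: 2.2500

Derivation:
Step 0: x=[9.2000] v=[0.0000]
Step 1: x=[9.1915] v=[-0.1700]
Step 2: x=[9.1745] v=[-0.3392]
Step 3: x=[9.1492] v=[-0.5067]
Step 4: x=[9.1156] v=[-0.6716]
Step 5: x=[9.0739] v=[-0.8332]
Step 6: x=[9.0244] v=[-0.9906]
Step 7: x=[8.9673] v=[-1.1430]
Step 8: x=[8.9028] v=[-1.2897]
Step 9: x=[8.8313] v=[-1.4300]
Step 10: x=[8.7531] v=[-1.5631]
Step 11: x=[8.6687] v=[-1.6884]
Step 12: x=[8.5784] v=[-1.8053]
Step 13: x=[8.4827] v=[-1.9131]
Step 14: x=[8.3821] v=[-2.0114]
Step 15: x=[8.2771] v=[-2.0996]
Step 16: x=[8.1682] v=[-2.1773]
Step 17: x=[8.0560] v=[-2.2441]
Step 18: x=[7.9410] v=[-2.2997]
Step 19: x=[7.8238] v=[-2.3438]
Step 20: x=[7.7050] v=[-2.3762]
Step 21: x=[7.5852] v=[-2.3967]
Step 22: x=[7.4649] v=[-2.4052]
Step 23: x=[7.3448] v=[-2.4017]
Step 24: x=[7.2255] v=[-2.3862]
Step 25: x=[7.1076] v=[-2.3588]
Step 26: x=[6.9916] v=[-2.3196]
Step 27: x=[6.8782] v=[-2.2688]
Step 28: x=[6.7679] v=[-2.2066]
Step 29: x=[6.6612] v=[-2.1334]
Step 30: x=[6.5587] v=[-2.0495]
Step 31: x=[6.4609] v=[-1.9554]
Step 32: x=[6.3683] v=[-1.8515]
Step 33: x=[6.2814] v=[-1.7383]
Step 34: x=[6.2006] v=[-1.6164]
Step 35: x=[6.1263] v=[-1.4865]
Step 36: x=[6.0588] v=[-1.3491]
Step 37: x=[5.9986] v=[-1.2050]
Step 38: x=[5.9459] v=[-1.0549]
Step 39: x=[5.9009] v=[-0.8995]
Step 40: x=[5.8639] v=[-0.7396]
Step 41: x=[5.8351] v=[-0.5760]
Step 42: x=[5.8146] v=[-0.4095]
Step 43: x=[5.8026] v=[-0.2410]
Step 44: x=[5.7990] v=[-0.0713]
Step 45: x=[5.8039] v=[0.0988]
First v>=0 after going negative at step 45, time=2.2500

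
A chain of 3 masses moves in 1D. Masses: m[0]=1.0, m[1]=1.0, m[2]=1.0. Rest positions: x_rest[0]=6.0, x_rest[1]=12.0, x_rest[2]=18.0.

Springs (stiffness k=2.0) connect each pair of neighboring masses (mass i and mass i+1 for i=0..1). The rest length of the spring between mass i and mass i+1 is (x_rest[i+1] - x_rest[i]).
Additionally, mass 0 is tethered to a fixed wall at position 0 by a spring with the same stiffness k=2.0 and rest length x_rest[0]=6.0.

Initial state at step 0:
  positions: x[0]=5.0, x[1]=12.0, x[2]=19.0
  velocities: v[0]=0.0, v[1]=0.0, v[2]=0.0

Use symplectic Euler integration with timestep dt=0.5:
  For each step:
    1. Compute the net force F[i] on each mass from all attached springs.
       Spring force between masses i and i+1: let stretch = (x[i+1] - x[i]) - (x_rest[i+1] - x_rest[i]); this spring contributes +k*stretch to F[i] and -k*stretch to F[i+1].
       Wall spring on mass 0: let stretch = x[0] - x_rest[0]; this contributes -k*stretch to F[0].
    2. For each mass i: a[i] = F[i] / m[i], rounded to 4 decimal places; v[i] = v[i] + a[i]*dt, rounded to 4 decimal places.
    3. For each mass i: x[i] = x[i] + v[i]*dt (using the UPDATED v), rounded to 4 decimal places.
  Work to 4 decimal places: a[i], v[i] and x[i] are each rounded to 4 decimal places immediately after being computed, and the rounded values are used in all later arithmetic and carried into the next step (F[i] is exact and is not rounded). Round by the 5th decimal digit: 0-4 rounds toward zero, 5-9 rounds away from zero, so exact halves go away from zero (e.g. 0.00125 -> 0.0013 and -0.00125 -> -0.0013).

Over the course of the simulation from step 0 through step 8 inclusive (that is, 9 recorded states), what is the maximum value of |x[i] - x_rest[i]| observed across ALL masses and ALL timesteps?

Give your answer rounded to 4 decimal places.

Step 0: x=[5.0000 12.0000 19.0000] v=[0.0000 0.0000 0.0000]
Step 1: x=[6.0000 12.0000 18.5000] v=[2.0000 0.0000 -1.0000]
Step 2: x=[7.0000 12.2500 17.7500] v=[2.0000 0.5000 -1.5000]
Step 3: x=[7.1250 12.6250 17.2500] v=[0.2500 0.7500 -1.0000]
Step 4: x=[6.4375 12.5625 17.4375] v=[-1.3750 -0.1250 0.3750]
Step 5: x=[5.5938 11.8750 18.1875] v=[-1.6875 -1.3750 1.5000]
Step 6: x=[5.0938 11.2032 18.7813] v=[-1.0001 -1.3437 1.1875]
Step 7: x=[5.1016 11.2657 18.5860] v=[0.0155 0.1250 -0.3906]
Step 8: x=[5.6406 11.9063 17.7306] v=[1.0780 1.2812 -1.7109]
Max displacement = 1.1250

Answer: 1.1250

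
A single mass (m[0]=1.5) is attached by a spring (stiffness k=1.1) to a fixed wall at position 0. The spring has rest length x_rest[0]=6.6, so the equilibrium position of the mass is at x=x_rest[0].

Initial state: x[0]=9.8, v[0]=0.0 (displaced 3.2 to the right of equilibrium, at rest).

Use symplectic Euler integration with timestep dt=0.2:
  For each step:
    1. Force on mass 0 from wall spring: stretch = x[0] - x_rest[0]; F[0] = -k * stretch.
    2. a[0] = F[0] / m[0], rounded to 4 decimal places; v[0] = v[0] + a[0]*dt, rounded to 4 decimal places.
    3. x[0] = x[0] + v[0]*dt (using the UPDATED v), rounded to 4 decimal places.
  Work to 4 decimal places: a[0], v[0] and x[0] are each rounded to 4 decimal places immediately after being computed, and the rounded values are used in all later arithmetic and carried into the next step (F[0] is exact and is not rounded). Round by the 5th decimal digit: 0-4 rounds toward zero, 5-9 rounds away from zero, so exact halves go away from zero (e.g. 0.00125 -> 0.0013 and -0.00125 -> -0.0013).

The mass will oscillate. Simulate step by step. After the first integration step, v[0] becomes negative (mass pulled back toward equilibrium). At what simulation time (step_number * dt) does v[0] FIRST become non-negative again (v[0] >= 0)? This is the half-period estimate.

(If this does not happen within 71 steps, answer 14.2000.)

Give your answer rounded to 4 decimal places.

Answer: 3.8000

Derivation:
Step 0: x=[9.8000] v=[0.0000]
Step 1: x=[9.7061] v=[-0.4693]
Step 2: x=[9.5211] v=[-0.9249]
Step 3: x=[9.2504] v=[-1.3533]
Step 4: x=[8.9020] v=[-1.7420]
Step 5: x=[8.4861] v=[-2.0796]
Step 6: x=[8.0149] v=[-2.3562]
Step 7: x=[7.5022] v=[-2.5637]
Step 8: x=[6.9630] v=[-2.6960]
Step 9: x=[6.4132] v=[-2.7492]
Step 10: x=[5.8688] v=[-2.7218]
Step 11: x=[5.3459] v=[-2.6146]
Step 12: x=[4.8598] v=[-2.4307]
Step 13: x=[4.4247] v=[-2.1755]
Step 14: x=[4.0534] v=[-1.8565]
Step 15: x=[3.7568] v=[-1.4830]
Step 16: x=[3.5436] v=[-1.0660]
Step 17: x=[3.4201] v=[-0.6177]
Step 18: x=[3.3898] v=[-0.1513]
Step 19: x=[3.4537] v=[0.3195]
First v>=0 after going negative at step 19, time=3.8000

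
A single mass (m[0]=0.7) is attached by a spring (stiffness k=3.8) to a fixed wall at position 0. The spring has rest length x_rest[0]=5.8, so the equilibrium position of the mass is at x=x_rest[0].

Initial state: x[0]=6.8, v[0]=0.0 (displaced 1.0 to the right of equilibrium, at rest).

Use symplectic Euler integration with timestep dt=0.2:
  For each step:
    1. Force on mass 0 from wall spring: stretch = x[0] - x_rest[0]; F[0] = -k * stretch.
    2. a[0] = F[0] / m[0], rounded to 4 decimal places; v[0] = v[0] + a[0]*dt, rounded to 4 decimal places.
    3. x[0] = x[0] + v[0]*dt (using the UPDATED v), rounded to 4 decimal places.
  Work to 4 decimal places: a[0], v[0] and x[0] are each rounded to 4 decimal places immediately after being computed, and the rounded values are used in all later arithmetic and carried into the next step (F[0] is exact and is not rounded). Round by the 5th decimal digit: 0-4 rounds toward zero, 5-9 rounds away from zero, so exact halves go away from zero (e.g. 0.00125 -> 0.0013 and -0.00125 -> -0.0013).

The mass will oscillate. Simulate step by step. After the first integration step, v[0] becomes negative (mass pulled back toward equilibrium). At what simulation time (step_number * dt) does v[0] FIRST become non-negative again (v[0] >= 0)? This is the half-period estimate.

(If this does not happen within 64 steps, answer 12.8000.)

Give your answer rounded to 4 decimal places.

Answer: 1.4000

Derivation:
Step 0: x=[6.8000] v=[0.0000]
Step 1: x=[6.5829] v=[-1.0857]
Step 2: x=[6.1958] v=[-1.9357]
Step 3: x=[5.7227] v=[-2.3654]
Step 4: x=[5.2664] v=[-2.2815]
Step 5: x=[4.9260] v=[-1.7022]
Step 6: x=[4.7753] v=[-0.7533]
Step 7: x=[4.8471] v=[0.3592]
First v>=0 after going negative at step 7, time=1.4000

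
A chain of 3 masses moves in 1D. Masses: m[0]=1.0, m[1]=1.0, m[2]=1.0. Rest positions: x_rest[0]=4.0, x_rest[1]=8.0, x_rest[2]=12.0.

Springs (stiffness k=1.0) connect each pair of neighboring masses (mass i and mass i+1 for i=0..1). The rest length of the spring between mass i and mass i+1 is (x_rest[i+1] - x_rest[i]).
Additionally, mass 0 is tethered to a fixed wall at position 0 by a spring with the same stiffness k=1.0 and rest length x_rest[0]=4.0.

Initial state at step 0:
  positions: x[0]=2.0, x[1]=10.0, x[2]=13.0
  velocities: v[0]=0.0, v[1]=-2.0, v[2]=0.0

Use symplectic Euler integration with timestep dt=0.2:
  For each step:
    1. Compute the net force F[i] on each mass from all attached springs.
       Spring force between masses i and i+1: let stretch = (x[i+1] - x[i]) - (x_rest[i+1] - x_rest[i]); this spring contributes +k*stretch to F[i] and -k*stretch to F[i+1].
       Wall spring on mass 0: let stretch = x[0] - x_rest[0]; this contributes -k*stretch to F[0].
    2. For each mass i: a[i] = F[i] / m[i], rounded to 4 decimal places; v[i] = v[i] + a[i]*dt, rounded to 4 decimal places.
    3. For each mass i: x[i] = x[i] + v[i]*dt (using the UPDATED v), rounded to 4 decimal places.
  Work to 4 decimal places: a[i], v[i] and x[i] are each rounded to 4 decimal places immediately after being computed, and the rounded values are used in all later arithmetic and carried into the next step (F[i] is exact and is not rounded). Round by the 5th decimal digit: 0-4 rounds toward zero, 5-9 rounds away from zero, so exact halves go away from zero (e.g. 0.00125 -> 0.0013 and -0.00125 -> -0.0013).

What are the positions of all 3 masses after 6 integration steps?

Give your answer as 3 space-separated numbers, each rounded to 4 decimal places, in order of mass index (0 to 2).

Step 0: x=[2.0000 10.0000 13.0000] v=[0.0000 -2.0000 0.0000]
Step 1: x=[2.2400 9.4000 13.0400] v=[1.2000 -3.0000 0.2000]
Step 2: x=[2.6768 8.6592 13.0944] v=[2.1840 -3.7040 0.2720]
Step 3: x=[3.2458 7.8565 13.1314] v=[2.8451 -4.0134 0.1850]
Step 4: x=[3.8694 7.0804 13.1174] v=[3.1181 -3.8806 -0.0700]
Step 5: x=[4.4667 6.4173 13.0219] v=[2.9864 -3.3154 -0.4774]
Step 6: x=[4.9633 5.9404 12.8222] v=[2.4832 -2.3846 -0.9983]

Answer: 4.9633 5.9404 12.8222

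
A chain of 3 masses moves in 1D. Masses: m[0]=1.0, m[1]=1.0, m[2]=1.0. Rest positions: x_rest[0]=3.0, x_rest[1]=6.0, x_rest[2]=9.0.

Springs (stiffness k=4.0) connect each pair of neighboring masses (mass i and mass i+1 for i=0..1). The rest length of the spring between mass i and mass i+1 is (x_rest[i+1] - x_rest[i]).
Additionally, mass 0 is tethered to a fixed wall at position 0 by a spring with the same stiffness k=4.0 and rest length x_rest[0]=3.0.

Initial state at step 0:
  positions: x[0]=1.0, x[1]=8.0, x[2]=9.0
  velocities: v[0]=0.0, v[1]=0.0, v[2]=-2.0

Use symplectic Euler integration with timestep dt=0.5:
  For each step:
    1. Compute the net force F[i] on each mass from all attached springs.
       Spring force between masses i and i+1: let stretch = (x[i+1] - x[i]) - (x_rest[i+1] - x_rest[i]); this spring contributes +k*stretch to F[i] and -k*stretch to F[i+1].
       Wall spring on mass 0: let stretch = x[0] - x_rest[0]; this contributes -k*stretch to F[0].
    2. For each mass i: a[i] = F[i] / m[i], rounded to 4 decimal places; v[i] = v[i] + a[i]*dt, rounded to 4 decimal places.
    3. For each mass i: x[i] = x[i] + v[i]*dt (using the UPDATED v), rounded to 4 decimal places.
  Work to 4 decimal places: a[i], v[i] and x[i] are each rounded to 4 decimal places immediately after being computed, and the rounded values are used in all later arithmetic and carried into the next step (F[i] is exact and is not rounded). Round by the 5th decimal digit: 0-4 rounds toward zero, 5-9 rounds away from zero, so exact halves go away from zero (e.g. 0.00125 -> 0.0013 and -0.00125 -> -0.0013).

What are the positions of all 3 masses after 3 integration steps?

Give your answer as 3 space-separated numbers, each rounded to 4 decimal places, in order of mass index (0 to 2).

Answer: 2.0000 5.0000 8.0000

Derivation:
Step 0: x=[1.0000 8.0000 9.0000] v=[0.0000 0.0000 -2.0000]
Step 1: x=[7.0000 2.0000 10.0000] v=[12.0000 -12.0000 2.0000]
Step 2: x=[1.0000 9.0000 6.0000] v=[-12.0000 14.0000 -8.0000]
Step 3: x=[2.0000 5.0000 8.0000] v=[2.0000 -8.0000 4.0000]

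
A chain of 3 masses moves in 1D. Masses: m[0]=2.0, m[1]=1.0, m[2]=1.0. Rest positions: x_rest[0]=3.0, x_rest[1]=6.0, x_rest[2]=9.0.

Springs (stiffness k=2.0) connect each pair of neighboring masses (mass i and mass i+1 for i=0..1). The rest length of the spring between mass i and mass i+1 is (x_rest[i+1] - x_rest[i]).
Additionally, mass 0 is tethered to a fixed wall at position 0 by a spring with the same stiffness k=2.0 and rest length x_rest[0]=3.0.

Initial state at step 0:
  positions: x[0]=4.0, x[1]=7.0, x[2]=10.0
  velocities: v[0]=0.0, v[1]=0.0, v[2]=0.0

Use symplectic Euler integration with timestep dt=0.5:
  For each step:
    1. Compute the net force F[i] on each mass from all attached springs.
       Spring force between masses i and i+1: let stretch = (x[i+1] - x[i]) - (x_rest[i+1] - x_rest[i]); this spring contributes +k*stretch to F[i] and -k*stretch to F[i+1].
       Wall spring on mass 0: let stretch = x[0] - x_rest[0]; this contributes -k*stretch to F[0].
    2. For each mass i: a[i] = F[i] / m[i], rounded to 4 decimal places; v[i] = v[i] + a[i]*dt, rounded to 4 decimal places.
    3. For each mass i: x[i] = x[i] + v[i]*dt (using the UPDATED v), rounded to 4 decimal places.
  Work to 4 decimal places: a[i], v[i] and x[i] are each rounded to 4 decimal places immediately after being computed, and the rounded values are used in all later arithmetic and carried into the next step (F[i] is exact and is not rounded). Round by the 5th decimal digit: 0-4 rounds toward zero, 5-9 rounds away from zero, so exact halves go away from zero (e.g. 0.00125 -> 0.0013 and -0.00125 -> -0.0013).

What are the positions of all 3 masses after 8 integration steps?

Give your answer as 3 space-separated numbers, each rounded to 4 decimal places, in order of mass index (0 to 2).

Step 0: x=[4.0000 7.0000 10.0000] v=[0.0000 0.0000 0.0000]
Step 1: x=[3.7500 7.0000 10.0000] v=[-0.5000 0.0000 0.0000]
Step 2: x=[3.3750 6.8750 10.0000] v=[-0.7500 -0.2500 0.0000]
Step 3: x=[3.0313 6.5625 9.9375] v=[-0.6875 -0.6250 -0.1250]
Step 4: x=[2.8125 6.1719 9.6875] v=[-0.4376 -0.7812 -0.5000]
Step 5: x=[2.7304 5.8594 9.1797] v=[-0.1642 -0.6250 -1.0156]
Step 6: x=[2.7480 5.6426 8.5118] v=[0.0351 -0.4337 -1.3359]
Step 7: x=[2.8022 5.4131 7.9093] v=[0.1084 -0.4591 -1.2051]
Step 8: x=[2.8086 5.1262 7.5587] v=[0.0128 -0.5738 -0.7013]

Answer: 2.8086 5.1262 7.5587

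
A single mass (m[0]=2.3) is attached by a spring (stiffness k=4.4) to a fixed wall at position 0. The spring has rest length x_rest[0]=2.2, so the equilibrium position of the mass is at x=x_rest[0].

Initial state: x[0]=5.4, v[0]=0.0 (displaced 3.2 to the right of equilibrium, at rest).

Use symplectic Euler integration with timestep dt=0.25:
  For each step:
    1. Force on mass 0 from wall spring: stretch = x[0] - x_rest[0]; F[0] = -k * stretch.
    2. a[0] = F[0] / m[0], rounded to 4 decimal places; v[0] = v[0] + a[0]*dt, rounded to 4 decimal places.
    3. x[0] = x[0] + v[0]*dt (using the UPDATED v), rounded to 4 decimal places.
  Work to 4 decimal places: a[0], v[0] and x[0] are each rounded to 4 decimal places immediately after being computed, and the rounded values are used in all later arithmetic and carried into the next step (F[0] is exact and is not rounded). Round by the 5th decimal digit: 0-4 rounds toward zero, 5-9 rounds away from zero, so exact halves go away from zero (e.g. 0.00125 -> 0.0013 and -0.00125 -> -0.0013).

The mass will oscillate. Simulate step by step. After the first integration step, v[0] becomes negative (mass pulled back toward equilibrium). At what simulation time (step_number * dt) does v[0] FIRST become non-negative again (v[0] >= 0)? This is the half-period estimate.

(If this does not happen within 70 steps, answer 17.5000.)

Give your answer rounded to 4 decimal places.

Step 0: x=[5.4000] v=[0.0000]
Step 1: x=[5.0174] v=[-1.5304]
Step 2: x=[4.2979] v=[-2.8779]
Step 3: x=[3.3276] v=[-3.8813]
Step 4: x=[2.2225] v=[-4.4206]
Step 5: x=[1.1147] v=[-4.4314]
Step 6: x=[0.1366] v=[-3.9124]
Step 7: x=[-0.5948] v=[-2.9256]
Step 8: x=[-0.9921] v=[-1.5890]
Step 9: x=[-1.0077] v=[-0.0624]
Step 10: x=[-0.6398] v=[1.4717]
First v>=0 after going negative at step 10, time=2.5000

Answer: 2.5000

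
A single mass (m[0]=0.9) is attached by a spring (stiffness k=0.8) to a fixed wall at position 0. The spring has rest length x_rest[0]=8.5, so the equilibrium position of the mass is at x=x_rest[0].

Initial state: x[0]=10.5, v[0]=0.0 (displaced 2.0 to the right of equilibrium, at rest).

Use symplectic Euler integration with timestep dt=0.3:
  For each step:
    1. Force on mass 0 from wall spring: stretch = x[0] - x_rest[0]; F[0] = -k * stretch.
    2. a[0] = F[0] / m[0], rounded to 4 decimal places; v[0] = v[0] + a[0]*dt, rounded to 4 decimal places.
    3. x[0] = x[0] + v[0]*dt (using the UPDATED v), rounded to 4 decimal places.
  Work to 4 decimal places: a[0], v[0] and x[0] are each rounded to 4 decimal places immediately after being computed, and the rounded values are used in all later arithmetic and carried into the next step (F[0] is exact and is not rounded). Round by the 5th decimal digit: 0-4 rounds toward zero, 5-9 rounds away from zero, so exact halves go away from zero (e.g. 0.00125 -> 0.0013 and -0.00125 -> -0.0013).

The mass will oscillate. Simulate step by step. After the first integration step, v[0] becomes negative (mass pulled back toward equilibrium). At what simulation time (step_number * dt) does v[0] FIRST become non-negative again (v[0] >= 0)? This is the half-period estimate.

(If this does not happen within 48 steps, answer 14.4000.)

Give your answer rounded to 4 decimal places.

Step 0: x=[10.5000] v=[0.0000]
Step 1: x=[10.3400] v=[-0.5333]
Step 2: x=[10.0328] v=[-1.0240]
Step 3: x=[9.6030] v=[-1.4328]
Step 4: x=[9.0849] v=[-1.7269]
Step 5: x=[8.5200] v=[-1.8829]
Step 6: x=[7.9535] v=[-1.8882]
Step 7: x=[7.4308] v=[-1.7425]
Step 8: x=[6.9936] v=[-1.4574]
Step 9: x=[6.6769] v=[-1.0557]
Step 10: x=[6.5060] v=[-0.5696]
Step 11: x=[6.4946] v=[-0.0379]
Step 12: x=[6.6437] v=[0.4969]
First v>=0 after going negative at step 12, time=3.6000

Answer: 3.6000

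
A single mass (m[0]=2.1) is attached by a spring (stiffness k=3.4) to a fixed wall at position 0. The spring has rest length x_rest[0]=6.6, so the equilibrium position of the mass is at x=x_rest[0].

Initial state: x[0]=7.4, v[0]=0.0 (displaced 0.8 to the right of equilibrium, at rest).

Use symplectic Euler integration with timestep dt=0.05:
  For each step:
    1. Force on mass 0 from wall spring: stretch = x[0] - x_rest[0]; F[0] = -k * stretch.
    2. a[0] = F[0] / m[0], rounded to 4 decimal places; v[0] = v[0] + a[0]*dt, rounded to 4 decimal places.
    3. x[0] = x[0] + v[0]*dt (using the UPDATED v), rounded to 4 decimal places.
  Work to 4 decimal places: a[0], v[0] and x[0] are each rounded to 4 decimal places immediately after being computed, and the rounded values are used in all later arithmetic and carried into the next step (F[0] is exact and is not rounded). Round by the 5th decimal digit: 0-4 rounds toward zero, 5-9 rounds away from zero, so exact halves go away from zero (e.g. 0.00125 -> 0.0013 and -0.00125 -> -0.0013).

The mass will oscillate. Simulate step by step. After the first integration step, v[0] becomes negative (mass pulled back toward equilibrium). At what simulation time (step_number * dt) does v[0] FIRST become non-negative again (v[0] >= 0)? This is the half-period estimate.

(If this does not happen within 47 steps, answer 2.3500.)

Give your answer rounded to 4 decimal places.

Step 0: x=[7.4000] v=[0.0000]
Step 1: x=[7.3968] v=[-0.0648]
Step 2: x=[7.3903] v=[-0.1293]
Step 3: x=[7.3806] v=[-0.1933]
Step 4: x=[7.3678] v=[-0.2565]
Step 5: x=[7.3519] v=[-0.3187]
Step 6: x=[7.3329] v=[-0.3796]
Step 7: x=[7.3110] v=[-0.4389]
Step 8: x=[7.2862] v=[-0.4965]
Step 9: x=[7.2586] v=[-0.5521]
Step 10: x=[7.2283] v=[-0.6054]
Step 11: x=[7.1955] v=[-0.6563]
Step 12: x=[7.1603] v=[-0.7045]
Step 13: x=[7.1228] v=[-0.7499]
Step 14: x=[7.0832] v=[-0.7922]
Step 15: x=[7.0416] v=[-0.8313]
Step 16: x=[6.9982] v=[-0.8671]
Step 17: x=[6.9532] v=[-0.8993]
Step 18: x=[6.9068] v=[-0.9279]
Step 19: x=[6.8592] v=[-0.9527]
Step 20: x=[6.8105] v=[-0.9737]
Step 21: x=[6.7610] v=[-0.9907]
Step 22: x=[6.7108] v=[-1.0037]
Step 23: x=[6.6602] v=[-1.0127]
Step 24: x=[6.6093] v=[-1.0176]
Step 25: x=[6.5584] v=[-1.0184]
Step 26: x=[6.5077] v=[-1.0150]
Step 27: x=[6.4573] v=[-1.0075]
Step 28: x=[6.4075] v=[-0.9960]
Step 29: x=[6.3585] v=[-0.9804]
Step 30: x=[6.3105] v=[-0.9609]
Step 31: x=[6.2636] v=[-0.9375]
Step 32: x=[6.2181] v=[-0.9103]
Step 33: x=[6.1741] v=[-0.8794]
Step 34: x=[6.1319] v=[-0.8449]
Step 35: x=[6.0916] v=[-0.8070]
Step 36: x=[6.0533] v=[-0.7658]
Step 37: x=[6.0172] v=[-0.7215]
Step 38: x=[5.9835] v=[-0.6743]
Step 39: x=[5.9523] v=[-0.6244]
Step 40: x=[5.9237] v=[-0.5720]
Step 41: x=[5.8978] v=[-0.5173]
Step 42: x=[5.8748] v=[-0.4605]
Step 43: x=[5.8547] v=[-0.4018]
Step 44: x=[5.8376] v=[-0.3415]
Step 45: x=[5.8236] v=[-0.2798]
Step 46: x=[5.8128] v=[-0.2170]
Step 47: x=[5.8051] v=[-0.1533]
v[0] did not become non-negative within 47 steps; using fallback time=2.3500

Answer: 2.3500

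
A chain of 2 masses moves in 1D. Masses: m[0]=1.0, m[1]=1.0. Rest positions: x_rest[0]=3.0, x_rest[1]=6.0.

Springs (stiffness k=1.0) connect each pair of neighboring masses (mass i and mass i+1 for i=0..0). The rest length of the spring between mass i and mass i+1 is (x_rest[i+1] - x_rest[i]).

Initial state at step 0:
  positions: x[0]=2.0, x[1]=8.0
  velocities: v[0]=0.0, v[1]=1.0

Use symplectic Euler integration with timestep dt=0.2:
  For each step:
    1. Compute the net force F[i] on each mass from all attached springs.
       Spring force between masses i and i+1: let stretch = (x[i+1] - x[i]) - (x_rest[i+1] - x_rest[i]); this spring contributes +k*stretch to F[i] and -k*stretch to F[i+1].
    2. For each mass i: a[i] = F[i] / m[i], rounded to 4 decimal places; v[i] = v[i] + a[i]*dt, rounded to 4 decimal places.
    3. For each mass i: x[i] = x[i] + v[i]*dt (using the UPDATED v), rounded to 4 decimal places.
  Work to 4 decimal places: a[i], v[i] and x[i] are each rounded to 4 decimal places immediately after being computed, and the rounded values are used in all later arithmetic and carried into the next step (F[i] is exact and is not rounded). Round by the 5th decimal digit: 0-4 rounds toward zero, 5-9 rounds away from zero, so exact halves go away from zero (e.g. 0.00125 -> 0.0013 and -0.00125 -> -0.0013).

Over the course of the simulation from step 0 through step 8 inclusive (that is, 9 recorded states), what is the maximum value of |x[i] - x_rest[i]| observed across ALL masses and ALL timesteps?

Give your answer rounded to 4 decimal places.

Answer: 2.1565

Derivation:
Step 0: x=[2.0000 8.0000] v=[0.0000 1.0000]
Step 1: x=[2.1200 8.0800] v=[0.6000 0.4000]
Step 2: x=[2.3584 8.0416] v=[1.1920 -0.1920]
Step 3: x=[2.7041 7.8959] v=[1.7286 -0.7286]
Step 4: x=[3.1375 7.6625] v=[2.1670 -1.1670]
Step 5: x=[3.6319 7.3681] v=[2.4720 -1.4720]
Step 6: x=[4.1557 7.0443] v=[2.6192 -1.6192]
Step 7: x=[4.6751 6.7249] v=[2.5969 -1.5969]
Step 8: x=[5.1565 6.4435] v=[2.4069 -1.4069]
Max displacement = 2.1565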